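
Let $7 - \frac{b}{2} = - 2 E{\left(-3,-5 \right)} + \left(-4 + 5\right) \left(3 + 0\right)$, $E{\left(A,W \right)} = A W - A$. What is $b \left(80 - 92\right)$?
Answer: $-960$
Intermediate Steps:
$E{\left(A,W \right)} = - A + A W$
$b = 80$ ($b = 14 - 2 \left(- 2 \left(- 3 \left(-1 - 5\right)\right) + \left(-4 + 5\right) \left(3 + 0\right)\right) = 14 - 2 \left(- 2 \left(\left(-3\right) \left(-6\right)\right) + 1 \cdot 3\right) = 14 - 2 \left(\left(-2\right) 18 + 3\right) = 14 - 2 \left(-36 + 3\right) = 14 - -66 = 14 + 66 = 80$)
$b \left(80 - 92\right) = 80 \left(80 - 92\right) = 80 \left(-12\right) = -960$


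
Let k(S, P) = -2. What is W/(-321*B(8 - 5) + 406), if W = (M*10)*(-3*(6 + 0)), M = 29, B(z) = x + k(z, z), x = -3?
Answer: -5220/2011 ≈ -2.5957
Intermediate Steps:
B(z) = -5 (B(z) = -3 - 2 = -5)
W = -5220 (W = (29*10)*(-3*(6 + 0)) = 290*(-3*6) = 290*(-18) = -5220)
W/(-321*B(8 - 5) + 406) = -5220/(-321*(-5) + 406) = -5220/(1605 + 406) = -5220/2011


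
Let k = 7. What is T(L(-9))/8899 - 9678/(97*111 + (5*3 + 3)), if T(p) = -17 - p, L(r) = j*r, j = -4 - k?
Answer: -29125194/31991905 ≈ -0.91039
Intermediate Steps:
j = -11 (j = -4 - 1*7 = -4 - 7 = -11)
L(r) = -11*r
T(L(-9))/8899 - 9678/(97*111 + (5*3 + 3)) = (-17 - (-11)*(-9))/8899 - 9678/(97*111 + (5*3 + 3)) = (-17 - 1*99)*(1/8899) - 9678/(10767 + (15 + 3)) = (-17 - 99)*(1/8899) - 9678/(10767 + 18) = -116*1/8899 - 9678/10785 = -116/8899 - 9678*1/10785 = -116/8899 - 3226/3595 = -29125194/31991905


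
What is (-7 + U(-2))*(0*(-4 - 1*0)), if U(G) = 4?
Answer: 0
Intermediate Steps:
(-7 + U(-2))*(0*(-4 - 1*0)) = (-7 + 4)*(0*(-4 - 1*0)) = -0*(-4 + 0) = -0*(-4) = -3*0 = 0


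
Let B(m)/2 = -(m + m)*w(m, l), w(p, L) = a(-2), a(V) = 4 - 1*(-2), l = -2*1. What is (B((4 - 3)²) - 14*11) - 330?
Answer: -508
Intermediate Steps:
l = -2
a(V) = 6 (a(V) = 4 + 2 = 6)
w(p, L) = 6
B(m) = -24*m (B(m) = 2*(-(m + m)*6) = 2*(-2*m*6) = 2*(-12*m) = -24*m)
(B((4 - 3)²) - 14*11) - 330 = (-24*(4 - 3)² - 14*11) - 330 = (-24*1² - 154) - 330 = (-24*1 - 154) - 330 = (-24 - 154) - 330 = -178 - 330 = -508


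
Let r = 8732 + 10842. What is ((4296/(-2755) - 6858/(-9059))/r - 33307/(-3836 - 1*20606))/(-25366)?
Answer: -8135306221199951/151439852878163955380 ≈ -5.3720e-5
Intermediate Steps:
r = 19574
((4296/(-2755) - 6858/(-9059))/r - 33307/(-3836 - 1*20606))/(-25366) = ((4296/(-2755) - 6858/(-9059))/19574 - 33307/(-3836 - 1*20606))/(-25366) = ((4296*(-1/2755) - 6858*(-1/9059))*(1/19574) - 33307/(-3836 - 20606))*(-1/25366) = ((-4296/2755 + 6858/9059)*(1/19574) - 33307/(-24442))*(-1/25366) = (-20023674/24957545*1/19574 - 33307*(-1/24442))*(-1/25366) = (-10011837/244259492915 + 33307/24442)*(-1/25366) = (8135306221199951/5970190525828430)*(-1/25366) = -8135306221199951/151439852878163955380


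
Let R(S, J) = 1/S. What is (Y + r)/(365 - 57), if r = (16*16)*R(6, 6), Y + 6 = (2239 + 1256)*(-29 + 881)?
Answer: 638095/66 ≈ 9668.1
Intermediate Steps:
Y = 2977734 (Y = -6 + (2239 + 1256)*(-29 + 881) = -6 + 3495*852 = -6 + 2977740 = 2977734)
r = 128/3 (r = (16*16)/6 = 256*(⅙) = 128/3 ≈ 42.667)
(Y + r)/(365 - 57) = (2977734 + 128/3)/(365 - 57) = (8933330/3)/308 = (8933330/3)*(1/308) = 638095/66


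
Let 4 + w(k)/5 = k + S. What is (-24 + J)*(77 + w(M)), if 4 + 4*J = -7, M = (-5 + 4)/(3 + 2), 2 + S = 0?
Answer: -2461/2 ≈ -1230.5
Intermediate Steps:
S = -2 (S = -2 + 0 = -2)
M = -⅕ (M = -1/5 = -1*⅕ = -⅕ ≈ -0.20000)
J = -11/4 (J = -1 + (¼)*(-7) = -1 - 7/4 = -11/4 ≈ -2.7500)
w(k) = -30 + 5*k (w(k) = -20 + 5*(k - 2) = -20 + 5*(-2 + k) = -20 + (-10 + 5*k) = -30 + 5*k)
(-24 + J)*(77 + w(M)) = (-24 - 11/4)*(77 + (-30 + 5*(-⅕))) = -107*(77 + (-30 - 1))/4 = -107*(77 - 31)/4 = -107/4*46 = -2461/2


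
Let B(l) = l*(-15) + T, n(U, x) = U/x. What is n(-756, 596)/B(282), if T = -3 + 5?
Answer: 27/89996 ≈ 0.00030001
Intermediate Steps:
T = 2
B(l) = 2 - 15*l (B(l) = l*(-15) + 2 = -15*l + 2 = 2 - 15*l)
n(-756, 596)/B(282) = (-756/596)/(2 - 15*282) = (-756*1/596)/(2 - 4230) = -189/149/(-4228) = -189/149*(-1/4228) = 27/89996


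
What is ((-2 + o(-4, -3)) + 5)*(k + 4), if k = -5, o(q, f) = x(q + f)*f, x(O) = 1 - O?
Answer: 21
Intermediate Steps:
o(q, f) = f*(1 - f - q) (o(q, f) = (1 - (q + f))*f = (1 - (f + q))*f = (1 + (-f - q))*f = (1 - f - q)*f = f*(1 - f - q))
((-2 + o(-4, -3)) + 5)*(k + 4) = ((-2 - 3*(1 - 1*(-3) - 1*(-4))) + 5)*(-5 + 4) = ((-2 - 3*(1 + 3 + 4)) + 5)*(-1) = ((-2 - 3*8) + 5)*(-1) = ((-2 - 24) + 5)*(-1) = (-26 + 5)*(-1) = -21*(-1) = 21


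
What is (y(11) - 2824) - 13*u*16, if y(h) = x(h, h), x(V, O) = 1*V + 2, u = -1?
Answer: -2603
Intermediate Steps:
x(V, O) = 2 + V (x(V, O) = V + 2 = 2 + V)
y(h) = 2 + h
(y(11) - 2824) - 13*u*16 = ((2 + 11) - 2824) - 13*(-1)*16 = (13 - 2824) + 13*16 = -2811 + 208 = -2603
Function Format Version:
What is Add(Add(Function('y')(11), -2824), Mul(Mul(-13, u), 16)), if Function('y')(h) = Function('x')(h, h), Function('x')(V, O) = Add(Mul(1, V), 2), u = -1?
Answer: -2603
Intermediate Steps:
Function('x')(V, O) = Add(2, V) (Function('x')(V, O) = Add(V, 2) = Add(2, V))
Function('y')(h) = Add(2, h)
Add(Add(Function('y')(11), -2824), Mul(Mul(-13, u), 16)) = Add(Add(Add(2, 11), -2824), Mul(Mul(-13, -1), 16)) = Add(Add(13, -2824), Mul(13, 16)) = Add(-2811, 208) = -2603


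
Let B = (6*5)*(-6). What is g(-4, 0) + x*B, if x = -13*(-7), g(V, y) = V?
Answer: -16384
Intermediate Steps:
B = -180 (B = 30*(-6) = -180)
x = 91
g(-4, 0) + x*B = -4 + 91*(-180) = -4 - 16380 = -16384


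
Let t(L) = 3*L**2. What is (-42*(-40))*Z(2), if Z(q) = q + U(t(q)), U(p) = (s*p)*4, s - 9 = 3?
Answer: 971040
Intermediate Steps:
s = 12 (s = 9 + 3 = 12)
U(p) = 48*p (U(p) = (12*p)*4 = 48*p)
Z(q) = q + 144*q**2 (Z(q) = q + 48*(3*q**2) = q + 144*q**2)
(-42*(-40))*Z(2) = (-42*(-40))*(2*(1 + 144*2)) = 1680*(2*(1 + 288)) = 1680*(2*289) = 1680*578 = 971040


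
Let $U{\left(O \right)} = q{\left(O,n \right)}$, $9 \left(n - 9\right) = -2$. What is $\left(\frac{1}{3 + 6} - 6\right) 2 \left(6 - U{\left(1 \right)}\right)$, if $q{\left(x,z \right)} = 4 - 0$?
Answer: $- \frac{212}{9} \approx -23.556$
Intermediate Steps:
$n = \frac{79}{9}$ ($n = 9 + \frac{1}{9} \left(-2\right) = 9 - \frac{2}{9} = \frac{79}{9} \approx 8.7778$)
$q{\left(x,z \right)} = 4$ ($q{\left(x,z \right)} = 4 + 0 = 4$)
$U{\left(O \right)} = 4$
$\left(\frac{1}{3 + 6} - 6\right) 2 \left(6 - U{\left(1 \right)}\right) = \left(\frac{1}{3 + 6} - 6\right) 2 \left(6 - 4\right) = \left(\frac{1}{9} - 6\right) 2 \left(6 - 4\right) = \left(\frac{1}{9} - 6\right) 2 \cdot 2 = \left(- \frac{53}{9}\right) 2 \cdot 2 = \left(- \frac{106}{9}\right) 2 = - \frac{212}{9}$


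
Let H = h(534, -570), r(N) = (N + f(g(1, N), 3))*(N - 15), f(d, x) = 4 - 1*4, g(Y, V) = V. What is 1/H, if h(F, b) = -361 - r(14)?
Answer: -1/347 ≈ -0.0028818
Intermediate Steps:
f(d, x) = 0 (f(d, x) = 4 - 4 = 0)
r(N) = N*(-15 + N) (r(N) = (N + 0)*(N - 15) = N*(-15 + N))
h(F, b) = -347 (h(F, b) = -361 - 14*(-15 + 14) = -361 - 14*(-1) = -361 - 1*(-14) = -361 + 14 = -347)
H = -347
1/H = 1/(-347) = -1/347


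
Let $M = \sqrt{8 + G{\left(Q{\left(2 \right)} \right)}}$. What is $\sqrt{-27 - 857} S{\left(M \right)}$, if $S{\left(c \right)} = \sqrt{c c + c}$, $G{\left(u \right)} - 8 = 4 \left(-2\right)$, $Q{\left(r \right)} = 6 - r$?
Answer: $2 \cdot 2^{\frac{3}{4}} \sqrt{-221 - 442 \sqrt{2}} \approx 97.838 i$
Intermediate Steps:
$G{\left(u \right)} = 0$ ($G{\left(u \right)} = 8 + 4 \left(-2\right) = 8 - 8 = 0$)
$M = 2 \sqrt{2}$ ($M = \sqrt{8 + 0} = \sqrt{8} = 2 \sqrt{2} \approx 2.8284$)
$S{\left(c \right)} = \sqrt{c + c^{2}}$ ($S{\left(c \right)} = \sqrt{c^{2} + c} = \sqrt{c + c^{2}}$)
$\sqrt{-27 - 857} S{\left(M \right)} = \sqrt{-27 - 857} \sqrt{2 \sqrt{2} \left(1 + 2 \sqrt{2}\right)} = \sqrt{-884} \sqrt{2 \sqrt{2} \left(1 + 2 \sqrt{2}\right)} = 2 i \sqrt{221} \cdot 2^{\frac{3}{4}} \sqrt{1 + 2 \sqrt{2}} = 2 i 2^{\frac{3}{4}} \sqrt{221} \sqrt{1 + 2 \sqrt{2}}$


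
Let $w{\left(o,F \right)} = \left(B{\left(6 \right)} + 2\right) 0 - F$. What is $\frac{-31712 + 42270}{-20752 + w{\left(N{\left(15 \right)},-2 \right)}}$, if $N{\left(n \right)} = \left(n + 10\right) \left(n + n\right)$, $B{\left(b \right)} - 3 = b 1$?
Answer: $- \frac{5279}{10375} \approx -0.50882$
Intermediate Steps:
$B{\left(b \right)} = 3 + b$ ($B{\left(b \right)} = 3 + b 1 = 3 + b$)
$N{\left(n \right)} = 2 n \left(10 + n\right)$ ($N{\left(n \right)} = \left(10 + n\right) 2 n = 2 n \left(10 + n\right)$)
$w{\left(o,F \right)} = - F$ ($w{\left(o,F \right)} = \left(\left(3 + 6\right) + 2\right) 0 - F = \left(9 + 2\right) 0 - F = 11 \cdot 0 - F = 0 - F = - F$)
$\frac{-31712 + 42270}{-20752 + w{\left(N{\left(15 \right)},-2 \right)}} = \frac{-31712 + 42270}{-20752 - -2} = \frac{10558}{-20752 + 2} = \frac{10558}{-20750} = 10558 \left(- \frac{1}{20750}\right) = - \frac{5279}{10375}$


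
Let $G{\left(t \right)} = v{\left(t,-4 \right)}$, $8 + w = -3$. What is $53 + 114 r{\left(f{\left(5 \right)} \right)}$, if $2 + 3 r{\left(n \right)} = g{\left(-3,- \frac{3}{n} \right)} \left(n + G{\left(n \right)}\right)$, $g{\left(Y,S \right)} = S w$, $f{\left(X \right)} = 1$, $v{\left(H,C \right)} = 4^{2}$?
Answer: $21295$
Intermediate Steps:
$v{\left(H,C \right)} = 16$
$w = -11$ ($w = -8 - 3 = -11$)
$G{\left(t \right)} = 16$
$g{\left(Y,S \right)} = - 11 S$ ($g{\left(Y,S \right)} = S \left(-11\right) = - 11 S$)
$r{\left(n \right)} = - \frac{2}{3} + \frac{11 \left(16 + n\right)}{n}$ ($r{\left(n \right)} = - \frac{2}{3} + \frac{- 11 \left(- \frac{3}{n}\right) \left(n + 16\right)}{3} = - \frac{2}{3} + \frac{\frac{33}{n} \left(16 + n\right)}{3} = - \frac{2}{3} + \frac{33 \frac{1}{n} \left(16 + n\right)}{3} = - \frac{2}{3} + \frac{11 \left(16 + n\right)}{n}$)
$53 + 114 r{\left(f{\left(5 \right)} \right)} = 53 + 114 \left(\frac{31}{3} + \frac{176}{1}\right) = 53 + 114 \left(\frac{31}{3} + 176 \cdot 1\right) = 53 + 114 \left(\frac{31}{3} + 176\right) = 53 + 114 \cdot \frac{559}{3} = 53 + 21242 = 21295$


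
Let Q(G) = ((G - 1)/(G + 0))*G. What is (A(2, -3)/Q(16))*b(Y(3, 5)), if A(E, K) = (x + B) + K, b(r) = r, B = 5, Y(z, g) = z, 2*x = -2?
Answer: ⅕ ≈ 0.20000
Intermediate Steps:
x = -1 (x = (½)*(-2) = -1)
Q(G) = -1 + G (Q(G) = ((-1 + G)/G)*G = -1 + G)
A(E, K) = 4 + K (A(E, K) = (-1 + 5) + K = 4 + K)
(A(2, -3)/Q(16))*b(Y(3, 5)) = ((4 - 3)/(-1 + 16))*3 = (1/15)*3 = ⅕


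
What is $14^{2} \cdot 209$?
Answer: $40964$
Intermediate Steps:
$14^{2} \cdot 209 = 196 \cdot 209 = 40964$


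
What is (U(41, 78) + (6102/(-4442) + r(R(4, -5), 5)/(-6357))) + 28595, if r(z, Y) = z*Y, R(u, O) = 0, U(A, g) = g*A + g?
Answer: 70782440/2221 ≈ 31870.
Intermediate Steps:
U(A, g) = g + A*g (U(A, g) = A*g + g = g + A*g)
r(z, Y) = Y*z
(U(41, 78) + (6102/(-4442) + r(R(4, -5), 5)/(-6357))) + 28595 = (78*(1 + 41) + (6102/(-4442) + (5*0)/(-6357))) + 28595 = (78*42 + (6102*(-1/4442) + 0*(-1/6357))) + 28595 = (3276 + (-3051/2221 + 0)) + 28595 = (3276 - 3051/2221) + 28595 = 7272945/2221 + 28595 = 70782440/2221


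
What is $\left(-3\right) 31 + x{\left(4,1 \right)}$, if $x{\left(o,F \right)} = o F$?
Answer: $-89$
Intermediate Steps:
$x{\left(o,F \right)} = F o$
$\left(-3\right) 31 + x{\left(4,1 \right)} = \left(-3\right) 31 + 1 \cdot 4 = -93 + 4 = -89$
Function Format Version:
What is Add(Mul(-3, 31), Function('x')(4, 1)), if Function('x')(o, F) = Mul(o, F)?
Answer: -89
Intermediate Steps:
Function('x')(o, F) = Mul(F, o)
Add(Mul(-3, 31), Function('x')(4, 1)) = Add(Mul(-3, 31), Mul(1, 4)) = Add(-93, 4) = -89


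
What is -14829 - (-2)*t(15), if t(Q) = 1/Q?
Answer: -222433/15 ≈ -14829.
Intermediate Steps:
-14829 - (-2)*t(15) = -14829 - (-2)/15 = -14829 - 1*(-2/15) = -14829 + 2/15 = -222433/15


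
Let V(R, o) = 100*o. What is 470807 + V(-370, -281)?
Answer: 442707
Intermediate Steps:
470807 + V(-370, -281) = 470807 + 100*(-281) = 470807 - 28100 = 442707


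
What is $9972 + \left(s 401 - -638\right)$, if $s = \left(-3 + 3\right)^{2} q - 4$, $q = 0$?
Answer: $9006$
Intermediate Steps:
$s = -4$ ($s = \left(-3 + 3\right)^{2} \cdot 0 - 4 = 0^{2} \cdot 0 - 4 = 0 \cdot 0 - 4 = 0 - 4 = -4$)
$9972 + \left(s 401 - -638\right) = 9972 - 966 = 9006$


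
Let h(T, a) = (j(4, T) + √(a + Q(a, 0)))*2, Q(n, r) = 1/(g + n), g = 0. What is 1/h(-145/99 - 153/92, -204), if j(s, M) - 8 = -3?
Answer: 510/46717 - I*√2122467/46717 ≈ 0.010917 - 0.031185*I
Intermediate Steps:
j(s, M) = 5 (j(s, M) = 8 - 3 = 5)
Q(n, r) = 1/n (Q(n, r) = 1/(0 + n) = 1/n)
h(T, a) = 10 + 2*√(a + 1/a) (h(T, a) = (5 + √(a + 1/a))*2 = 10 + 2*√(a + 1/a))
1/h(-145/99 - 153/92, -204) = 1/(10 + 2*√(-204 + 1/(-204))) = 1/(10 + 2*√(-204 - 1/204)) = 1/(10 + 2*√(-41617/204)) = 1/(10 + 2*(I*√2122467/102)) = 1/(10 + I*√2122467/51)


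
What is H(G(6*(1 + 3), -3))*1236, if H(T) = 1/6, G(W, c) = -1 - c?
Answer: 206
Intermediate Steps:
H(T) = ⅙
H(G(6*(1 + 3), -3))*1236 = (⅙)*1236 = 206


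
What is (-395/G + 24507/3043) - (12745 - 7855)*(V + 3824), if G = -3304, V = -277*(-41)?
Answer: -746364857613367/10054072 ≈ -7.4235e+7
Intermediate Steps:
V = 11357
(-395/G + 24507/3043) - (12745 - 7855)*(V + 3824) = (-395/(-3304) + 24507/3043) - (12745 - 7855)*(11357 + 3824) = (-395*(-1/3304) + 24507*(1/3043)) - 4890*15181 = (395/3304 + 24507/3043) - 1*74235090 = 82173113/10054072 - 74235090 = -746364857613367/10054072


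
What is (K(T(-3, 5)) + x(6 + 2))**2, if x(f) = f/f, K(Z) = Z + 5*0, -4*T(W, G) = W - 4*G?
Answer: 729/16 ≈ 45.563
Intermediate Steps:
T(W, G) = G - W/4 (T(W, G) = -(W - 4*G)/4 = G - W/4)
K(Z) = Z (K(Z) = Z + 0 = Z)
x(f) = 1
(K(T(-3, 5)) + x(6 + 2))**2 = ((5 - 1/4*(-3)) + 1)**2 = ((5 + 3/4) + 1)**2 = (23/4 + 1)**2 = (27/4)**2 = 729/16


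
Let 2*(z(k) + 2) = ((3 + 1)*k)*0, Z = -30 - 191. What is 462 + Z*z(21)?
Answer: 904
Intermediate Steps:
Z = -221
z(k) = -2 (z(k) = -2 + (((3 + 1)*k)*0)/2 = -2 + ((4*k)*0)/2 = -2 + (½)*0 = -2 + 0 = -2)
462 + Z*z(21) = 462 - 221*(-2) = 462 + 442 = 904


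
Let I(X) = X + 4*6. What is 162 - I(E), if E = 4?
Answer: 134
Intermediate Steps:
I(X) = 24 + X (I(X) = X + 24 = 24 + X)
162 - I(E) = 162 - (24 + 4) = 162 - 1*28 = 162 - 28 = 134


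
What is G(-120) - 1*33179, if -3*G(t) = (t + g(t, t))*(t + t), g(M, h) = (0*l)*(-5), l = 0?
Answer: -42779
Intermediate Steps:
g(M, h) = 0 (g(M, h) = (0*0)*(-5) = 0*(-5) = 0)
G(t) = -2*t**2/3 (G(t) = -(t + 0)*(t + t)/3 = -t*2*t/3 = -2*t**2/3)
G(-120) - 1*33179 = -2/3*(-120)**2 - 1*33179 = -2/3*14400 - 33179 = -9600 - 33179 = -42779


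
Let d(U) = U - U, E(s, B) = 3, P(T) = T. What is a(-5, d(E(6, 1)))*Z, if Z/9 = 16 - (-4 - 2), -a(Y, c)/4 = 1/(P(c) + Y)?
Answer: 792/5 ≈ 158.40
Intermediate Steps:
d(U) = 0
a(Y, c) = -4/(Y + c) (a(Y, c) = -4/(c + Y) = -4/(Y + c))
Z = 198 (Z = 9*(16 - (-4 - 2)) = 9*(16 - 1*(-6)) = 9*(16 + 6) = 9*22 = 198)
a(-5, d(E(6, 1)))*Z = -4/(-5 + 0)*198 = -4/(-5)*198 = -4*(-⅕)*198 = (⅘)*198 = 792/5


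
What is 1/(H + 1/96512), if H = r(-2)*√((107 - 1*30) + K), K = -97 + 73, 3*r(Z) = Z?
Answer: -868608/1974688022519 - 55887396864*√53/1974688022519 ≈ -0.20604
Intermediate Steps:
r(Z) = Z/3
K = -24
H = -2*√53/3 (H = ((⅓)*(-2))*√((107 - 1*30) - 24) = -2*√((107 - 30) - 24)/3 = -2*√(77 - 24)/3 = -2*√53/3 ≈ -4.8534)
1/(H + 1/96512) = 1/(-2*√53/3 + 1/96512) = 1/(1/96512 - 2*√53/3)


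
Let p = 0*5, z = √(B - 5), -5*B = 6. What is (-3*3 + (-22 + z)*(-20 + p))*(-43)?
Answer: -18533 + 172*I*√155 ≈ -18533.0 + 2141.4*I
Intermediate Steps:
B = -6/5 (B = -⅕*6 = -6/5 ≈ -1.2000)
z = I*√155/5 (z = √(-6/5 - 5) = √(-31/5) = I*√155/5 ≈ 2.49*I)
p = 0
(-3*3 + (-22 + z)*(-20 + p))*(-43) = (-3*3 + (-22 + I*√155/5)*(-20 + 0))*(-43) = (-9 + (-22 + I*√155/5)*(-20))*(-43) = (-9 + (440 - 4*I*√155))*(-43) = (431 - 4*I*√155)*(-43) = -18533 + 172*I*√155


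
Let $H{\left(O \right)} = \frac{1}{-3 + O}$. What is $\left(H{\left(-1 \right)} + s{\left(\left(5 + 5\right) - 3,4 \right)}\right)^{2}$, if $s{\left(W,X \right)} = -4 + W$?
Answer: $\frac{121}{16} \approx 7.5625$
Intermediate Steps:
$\left(H{\left(-1 \right)} + s{\left(\left(5 + 5\right) - 3,4 \right)}\right)^{2} = \left(\frac{1}{-3 - 1} + \left(-4 + \left(\left(5 + 5\right) - 3\right)\right)\right)^{2} = \left(\frac{1}{-4} + \left(-4 + \left(10 - 3\right)\right)\right)^{2} = \left(- \frac{1}{4} + \left(-4 + 7\right)\right)^{2} = \left(- \frac{1}{4} + 3\right)^{2} = \left(\frac{11}{4}\right)^{2} = \frac{121}{16}$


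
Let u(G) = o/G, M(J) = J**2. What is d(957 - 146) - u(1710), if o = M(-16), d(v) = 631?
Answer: 539377/855 ≈ 630.85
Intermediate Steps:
o = 256 (o = (-16)**2 = 256)
u(G) = 256/G
d(957 - 146) - u(1710) = 631 - 256/1710 = 631 - 1*128/855 = 631 - 128/855 = 539377/855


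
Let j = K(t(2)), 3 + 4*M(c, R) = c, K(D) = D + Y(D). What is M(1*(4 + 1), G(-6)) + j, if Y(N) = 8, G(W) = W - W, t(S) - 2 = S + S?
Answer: 29/2 ≈ 14.500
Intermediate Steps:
t(S) = 2 + 2*S (t(S) = 2 + (S + S) = 2 + 2*S)
G(W) = 0
K(D) = 8 + D (K(D) = D + 8 = 8 + D)
M(c, R) = -¾ + c/4
j = 14 (j = 8 + (2 + 2*2) = 8 + (2 + 4) = 8 + 6 = 14)
M(1*(4 + 1), G(-6)) + j = (-¾ + (1*(4 + 1))/4) + 14 = (-¾ + (1*5)/4) + 14 = (-¾ + (¼)*5) + 14 = (-¾ + 5/4) + 14 = ½ + 14 = 29/2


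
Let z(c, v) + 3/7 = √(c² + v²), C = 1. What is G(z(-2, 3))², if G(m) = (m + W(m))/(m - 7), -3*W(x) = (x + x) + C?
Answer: 9721/328653 + 196*√13/109551 ≈ 0.036029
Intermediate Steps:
W(x) = -⅓ - 2*x/3 (W(x) = -((x + x) + 1)/3 = -(2*x + 1)/3 = -(1 + 2*x)/3 = -⅓ - 2*x/3)
z(c, v) = -3/7 + √(c² + v²)
G(m) = (-⅓ + m/3)/(-7 + m) (G(m) = (m + (-⅓ - 2*m/3))/(m - 7) = (-⅓ + m/3)/(-7 + m))
G(z(-2, 3))² = ((-1 + (-3/7 + √((-2)² + 3²)))/(3*(-7 + (-3/7 + √((-2)² + 3²)))))² = ((-1 + (-3/7 + √(4 + 9)))/(3*(-7 + (-3/7 + √(4 + 9)))))² = ((-1 + (-3/7 + √13))/(3*(-7 + (-3/7 + √13))))² = ((-10/7 + √13)/(3*(-52/7 + √13)))² = (-10/7 + √13)²/(9*(-52/7 + √13)²)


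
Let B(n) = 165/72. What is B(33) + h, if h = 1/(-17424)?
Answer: 39929/17424 ≈ 2.2916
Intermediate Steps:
B(n) = 55/24 (B(n) = 165*(1/72) = 55/24)
h = -1/17424 ≈ -5.7392e-5
B(33) + h = 55/24 - 1/17424 = 39929/17424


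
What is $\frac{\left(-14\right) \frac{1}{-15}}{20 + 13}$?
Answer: $\frac{14}{495} \approx 0.028283$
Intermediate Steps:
$\frac{\left(-14\right) \frac{1}{-15}}{20 + 13} = \frac{\left(-14\right) \left(- \frac{1}{15}\right)}{33} = \frac{14}{15} \cdot \frac{1}{33} = \frac{14}{495}$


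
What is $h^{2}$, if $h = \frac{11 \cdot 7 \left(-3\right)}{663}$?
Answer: $\frac{5929}{48841} \approx 0.12139$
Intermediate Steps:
$h = - \frac{77}{221}$ ($h = 77 \left(-3\right) \frac{1}{663} = \left(-231\right) \frac{1}{663} = - \frac{77}{221} \approx -0.34842$)
$h^{2} = \left(- \frac{77}{221}\right)^{2} = \frac{5929}{48841}$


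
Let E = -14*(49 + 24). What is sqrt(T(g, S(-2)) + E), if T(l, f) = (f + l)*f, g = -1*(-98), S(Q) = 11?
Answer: sqrt(177) ≈ 13.304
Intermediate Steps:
g = 98
E = -1022 (E = -14*73 = -1022)
T(l, f) = f*(f + l)
sqrt(T(g, S(-2)) + E) = sqrt(11*(11 + 98) - 1022) = sqrt(11*109 - 1022) = sqrt(1199 - 1022) = sqrt(177)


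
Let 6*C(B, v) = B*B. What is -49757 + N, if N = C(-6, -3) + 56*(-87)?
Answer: -54623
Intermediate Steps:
C(B, v) = B**2/6 (C(B, v) = (B*B)/6 = B**2/6)
N = -4866 (N = (1/6)*(-6)**2 + 56*(-87) = (1/6)*36 - 4872 = 6 - 4872 = -4866)
-49757 + N = -49757 - 4866 = -54623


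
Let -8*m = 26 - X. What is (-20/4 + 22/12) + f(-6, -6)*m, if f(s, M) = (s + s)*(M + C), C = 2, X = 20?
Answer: -235/6 ≈ -39.167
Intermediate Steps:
m = -¾ (m = -(26 - 1*20)/8 = -(26 - 20)/8 = -⅛*6 = -¾ ≈ -0.75000)
f(s, M) = 2*s*(2 + M) (f(s, M) = (s + s)*(M + 2) = (2*s)*(2 + M) = 2*s*(2 + M))
(-20/4 + 22/12) + f(-6, -6)*m = (-20/4 + 22/12) + (2*(-6)*(2 - 6))*(-¾) = (-20*¼ + 22*(1/12)) + (2*(-6)*(-4))*(-¾) = (-5 + 11/6) + 48*(-¾) = -19/6 - 36 = -235/6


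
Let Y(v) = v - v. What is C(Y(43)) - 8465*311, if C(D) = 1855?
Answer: -2630760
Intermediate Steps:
Y(v) = 0
C(Y(43)) - 8465*311 = 1855 - 8465*311 = 1855 - 2632615 = -2630760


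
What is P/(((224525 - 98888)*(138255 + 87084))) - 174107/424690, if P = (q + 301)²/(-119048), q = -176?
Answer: -293401453294958109749/715678652773447849080 ≈ -0.40996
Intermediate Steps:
P = -15625/119048 (P = (-176 + 301)²/(-119048) = 125²*(-1/119048) = 15625*(-1/119048) = -15625/119048 ≈ -0.13125)
P/(((224525 - 98888)*(138255 + 87084))) - 174107/424690 = -15625*1/((138255 + 87084)*(224525 - 98888))/119048 - 174107/424690 = -15625/(119048*(125637*225339)) - 174107*1/424690 = -15625/119048/28310915943 - 174107/424690 = -15625/119048*1/28310915943 - 174107/424690 = -15625/3370357921182264 - 174107/424690 = -293401453294958109749/715678652773447849080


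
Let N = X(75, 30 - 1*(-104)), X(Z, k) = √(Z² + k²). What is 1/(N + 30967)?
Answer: 30967/958931508 - √23581/958931508 ≈ 3.2133e-5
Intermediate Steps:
N = √23581 (N = √(75² + (30 - 1*(-104))²) = √(5625 + (30 + 104)²) = √(5625 + 134²) = √(5625 + 17956) = √23581 ≈ 153.56)
1/(N + 30967) = 1/(√23581 + 30967) = 1/(30967 + √23581)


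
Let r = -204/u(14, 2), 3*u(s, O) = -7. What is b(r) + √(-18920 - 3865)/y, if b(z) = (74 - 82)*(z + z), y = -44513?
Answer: -9792/7 - I*√465/6359 ≈ -1398.9 - 0.0033911*I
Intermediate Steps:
u(s, O) = -7/3 (u(s, O) = (⅓)*(-7) = -7/3)
r = 612/7 (r = -204/(-7/3) = -204*(-3/7) = 612/7 ≈ 87.429)
b(z) = -16*z
b(r) + √(-18920 - 3865)/y = -16*612/7 + √(-18920 - 3865)/(-44513) = -9792/7 + √(-22785)*(-1/44513) = -9792/7 + (7*I*√465)*(-1/44513) = -9792/7 - I*√465/6359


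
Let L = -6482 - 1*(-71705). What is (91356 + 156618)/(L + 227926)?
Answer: 247974/293149 ≈ 0.84590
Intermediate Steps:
L = 65223 (L = -6482 + 71705 = 65223)
(91356 + 156618)/(L + 227926) = (91356 + 156618)/(65223 + 227926) = 247974/293149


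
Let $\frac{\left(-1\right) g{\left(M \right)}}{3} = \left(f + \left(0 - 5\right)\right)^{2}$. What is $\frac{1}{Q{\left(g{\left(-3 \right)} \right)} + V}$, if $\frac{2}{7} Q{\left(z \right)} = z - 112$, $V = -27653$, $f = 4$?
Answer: $- \frac{2}{56111} \approx -3.5644 \cdot 10^{-5}$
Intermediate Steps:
$g{\left(M \right)} = -3$ ($g{\left(M \right)} = - 3 \left(4 + \left(0 - 5\right)\right)^{2} = - 3 \left(4 - 5\right)^{2} = - 3 \left(-1\right)^{2} = \left(-3\right) 1 = -3$)
$Q{\left(z \right)} = -392 + \frac{7 z}{2}$ ($Q{\left(z \right)} = \frac{7 \left(z - 112\right)}{2} = \frac{7 \left(-112 + z\right)}{2} = -392 + \frac{7 z}{2}$)
$\frac{1}{Q{\left(g{\left(-3 \right)} \right)} + V} = \frac{1}{\left(-392 + \frac{7}{2} \left(-3\right)\right) - 27653} = \frac{1}{\left(-392 - \frac{21}{2}\right) - 27653} = \frac{1}{- \frac{805}{2} - 27653} = \frac{1}{- \frac{56111}{2}} = - \frac{2}{56111}$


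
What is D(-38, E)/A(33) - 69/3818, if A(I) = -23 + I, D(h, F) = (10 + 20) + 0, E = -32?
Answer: 495/166 ≈ 2.9819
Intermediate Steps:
D(h, F) = 30 (D(h, F) = 30 + 0 = 30)
D(-38, E)/A(33) - 69/3818 = 30/(-23 + 33) - 69/3818 = 30/10 - 69*1/3818 = 30*(⅒) - 3/166 = 3 - 3/166 = 495/166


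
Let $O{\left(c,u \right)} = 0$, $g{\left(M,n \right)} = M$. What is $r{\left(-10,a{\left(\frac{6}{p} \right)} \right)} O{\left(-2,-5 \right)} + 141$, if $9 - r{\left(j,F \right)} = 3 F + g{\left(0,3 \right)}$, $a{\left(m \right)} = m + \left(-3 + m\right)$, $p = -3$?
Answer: $141$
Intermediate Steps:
$a{\left(m \right)} = -3 + 2 m$
$r{\left(j,F \right)} = 9 - 3 F$ ($r{\left(j,F \right)} = 9 - \left(3 F + 0\right) = 9 - 3 F$)
$r{\left(-10,a{\left(\frac{6}{p} \right)} \right)} O{\left(-2,-5 \right)} + 141 = \left(9 - 3 \left(-3 + 2 \frac{6}{-3}\right)\right) 0 + 141 = \left(9 - 3 \left(-3 + 2 \cdot 6 \left(- \frac{1}{3}\right)\right)\right) 0 + 141 = \left(9 - 3 \left(-3 + 2 \left(-2\right)\right)\right) 0 + 141 = \left(9 - 3 \left(-3 - 4\right)\right) 0 + 141 = \left(9 - -21\right) 0 + 141 = \left(9 + 21\right) 0 + 141 = 30 \cdot 0 + 141 = 0 + 141 = 141$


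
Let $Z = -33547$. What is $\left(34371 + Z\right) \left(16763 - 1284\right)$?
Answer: $12754696$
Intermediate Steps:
$\left(34371 + Z\right) \left(16763 - 1284\right) = \left(34371 - 33547\right) \left(16763 - 1284\right) = 824 \left(16763 - 1284\right) = 824 \cdot 15479 = 12754696$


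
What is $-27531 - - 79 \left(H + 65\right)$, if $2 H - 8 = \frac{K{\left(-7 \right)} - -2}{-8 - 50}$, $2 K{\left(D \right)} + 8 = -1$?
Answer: $- \frac{5122165}{232} \approx -22078.0$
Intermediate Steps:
$K{\left(D \right)} = - \frac{9}{2}$ ($K{\left(D \right)} = -4 + \frac{1}{2} \left(-1\right) = -4 - \frac{1}{2} = - \frac{9}{2}$)
$H = \frac{933}{232}$ ($H = 4 + \frac{\left(- \frac{9}{2} - -2\right) \frac{1}{-8 - 50}}{2} = 4 + \frac{\left(- \frac{9}{2} + \left(-14 + 16\right)\right) \frac{1}{-58}}{2} = 4 + \frac{\left(- \frac{9}{2} + 2\right) \left(- \frac{1}{58}\right)}{2} = 4 + \frac{\left(- \frac{5}{2}\right) \left(- \frac{1}{58}\right)}{2} = 4 + \frac{1}{2} \cdot \frac{5}{116} = 4 + \frac{5}{232} = \frac{933}{232} \approx 4.0216$)
$-27531 - - 79 \left(H + 65\right) = -27531 - - 79 \left(\frac{933}{232} + 65\right) = -27531 - \left(-79\right) \frac{16013}{232} = -27531 - - \frac{1265027}{232} = -27531 + \frac{1265027}{232} = - \frac{5122165}{232}$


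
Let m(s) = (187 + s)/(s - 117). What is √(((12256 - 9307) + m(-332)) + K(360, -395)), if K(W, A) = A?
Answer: √514954059/449 ≈ 50.540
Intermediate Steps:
m(s) = (187 + s)/(-117 + s)
√(((12256 - 9307) + m(-332)) + K(360, -395)) = √(((12256 - 9307) + (187 - 332)/(-117 - 332)) - 395) = √((2949 - 145/(-449)) - 395) = √((2949 - 1/449*(-145)) - 395) = √((2949 + 145/449) - 395) = √(1324246/449 - 395) = √(1146891/449) = √514954059/449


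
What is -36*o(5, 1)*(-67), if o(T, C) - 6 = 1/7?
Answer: 103716/7 ≈ 14817.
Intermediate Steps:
o(T, C) = 43/7 (o(T, C) = 6 + 1/7 = 43/7)
-36*o(5, 1)*(-67) = -36*43/7*(-67) = -1548/7*(-67) = 103716/7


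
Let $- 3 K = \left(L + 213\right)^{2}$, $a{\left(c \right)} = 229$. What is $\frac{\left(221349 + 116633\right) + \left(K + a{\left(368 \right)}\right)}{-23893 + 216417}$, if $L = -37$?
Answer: $\frac{983657}{577572} \approx 1.7031$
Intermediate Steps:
$K = - \frac{30976}{3}$ ($K = - \frac{\left(-37 + 213\right)^{2}}{3} = - \frac{176^{2}}{3} = \left(- \frac{1}{3}\right) 30976 = - \frac{30976}{3} \approx -10325.0$)
$\frac{\left(221349 + 116633\right) + \left(K + a{\left(368 \right)}\right)}{-23893 + 216417} = \frac{\left(221349 + 116633\right) + \left(- \frac{30976}{3} + 229\right)}{-23893 + 216417} = \frac{337982 - \frac{30289}{3}}{192524} = \frac{983657}{3} \cdot \frac{1}{192524} = \frac{983657}{577572}$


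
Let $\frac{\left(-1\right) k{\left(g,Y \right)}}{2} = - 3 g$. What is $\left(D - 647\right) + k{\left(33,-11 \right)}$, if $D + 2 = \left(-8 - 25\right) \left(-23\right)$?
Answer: $308$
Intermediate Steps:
$D = 757$ ($D = -2 + \left(-8 - 25\right) \left(-23\right) = -2 - -759 = -2 + 759 = 757$)
$k{\left(g,Y \right)} = 6 g$ ($k{\left(g,Y \right)} = - 2 \left(- 3 g\right) = 6 g$)
$\left(D - 647\right) + k{\left(33,-11 \right)} = \left(757 - 647\right) + 6 \cdot 33 = 110 + 198 = 308$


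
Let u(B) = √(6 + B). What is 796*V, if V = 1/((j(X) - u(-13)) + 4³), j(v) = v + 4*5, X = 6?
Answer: 71640/8107 + 796*I*√7/8107 ≈ 8.8368 + 0.25978*I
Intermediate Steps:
j(v) = 20 + v (j(v) = v + 20 = 20 + v)
V = 1/(90 - I*√7) (V = 1/(((20 + 6) - √(6 - 13)) + 4³) = 1/((26 - √(-7)) + 64) = 1/((26 - I*√7) + 64) = 1/(90 - I*√7) ≈ 0.011102 + 0.00032635*I)
796*V = 796*(90/8107 + I*√7/8107) = 71640/8107 + 796*I*√7/8107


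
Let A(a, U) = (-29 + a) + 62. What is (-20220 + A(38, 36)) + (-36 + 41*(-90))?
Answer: -23875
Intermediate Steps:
A(a, U) = 33 + a
(-20220 + A(38, 36)) + (-36 + 41*(-90)) = (-20220 + (33 + 38)) + (-36 + 41*(-90)) = (-20220 + 71) + (-36 - 3690) = -20149 - 3726 = -23875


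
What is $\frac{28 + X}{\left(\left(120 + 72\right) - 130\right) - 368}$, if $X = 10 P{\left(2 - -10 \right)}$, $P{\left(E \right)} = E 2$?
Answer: $- \frac{134}{153} \approx -0.87582$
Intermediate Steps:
$P{\left(E \right)} = 2 E$
$X = 240$ ($X = 10 \cdot 2 \left(2 - -10\right) = 10 \cdot 2 \left(2 + 10\right) = 10 \cdot 2 \cdot 12 = 10 \cdot 24 = 240$)
$\frac{28 + X}{\left(\left(120 + 72\right) - 130\right) - 368} = \frac{28 + 240}{\left(\left(120 + 72\right) - 130\right) - 368} = \frac{268}{\left(192 - 130\right) - 368} = \frac{268}{62 - 368} = \frac{268}{-306} = 268 \left(- \frac{1}{306}\right) = - \frac{134}{153}$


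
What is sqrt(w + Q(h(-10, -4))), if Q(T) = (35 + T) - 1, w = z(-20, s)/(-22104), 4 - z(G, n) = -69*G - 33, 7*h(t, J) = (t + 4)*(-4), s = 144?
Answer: sqrt(24931189402)/25788 ≈ 6.1229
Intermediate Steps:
h(t, J) = -16/7 - 4*t/7 (h(t, J) = ((t + 4)*(-4))/7 = ((4 + t)*(-4))/7 = (-16 - 4*t)/7 = -16/7 - 4*t/7)
z(G, n) = 37 + 69*G (z(G, n) = 4 - (-69*G - 33) = 4 - (-33 - 69*G) = 4 + (33 + 69*G) = 37 + 69*G)
w = 1343/22104 (w = (37 + 69*(-20))/(-22104) = (37 - 1380)*(-1/22104) = -1343*(-1/22104) = 1343/22104 ≈ 0.060758)
Q(T) = 34 + T
sqrt(w + Q(h(-10, -4))) = sqrt(1343/22104 + (34 + (-16/7 - 4/7*(-10)))) = sqrt(1343/22104 + (34 + (-16/7 + 40/7))) = sqrt(1343/22104 + (34 + 24/7)) = sqrt(1343/22104 + 262/7) = sqrt(5800649/154728) = sqrt(24931189402)/25788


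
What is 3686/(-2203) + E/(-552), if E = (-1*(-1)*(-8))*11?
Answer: -230101/152007 ≈ -1.5138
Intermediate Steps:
E = -88 (E = (1*(-8))*11 = -8*11 = -88)
3686/(-2203) + E/(-552) = 3686/(-2203) - 88/(-552) = 3686*(-1/2203) - 88*(-1/552) = -3686/2203 + 11/69 = -230101/152007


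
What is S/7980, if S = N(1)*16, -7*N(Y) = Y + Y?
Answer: -8/13965 ≈ -0.00057286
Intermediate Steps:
N(Y) = -2*Y/7 (N(Y) = -(Y + Y)/7 = -2*Y/7)
S = -32/7 (S = -2/7*1*16 = -2/7*16 = -32/7 ≈ -4.5714)
S/7980 = -32/7/7980 = -32/7*1/7980 = -8/13965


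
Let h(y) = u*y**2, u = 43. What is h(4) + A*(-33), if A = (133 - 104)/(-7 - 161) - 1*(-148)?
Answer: -234657/56 ≈ -4190.3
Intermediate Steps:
A = 24835/168 (A = 29/(-168) + 148 = 29*(-1/168) + 148 = -29/168 + 148 = 24835/168 ≈ 147.83)
h(y) = 43*y**2
h(4) + A*(-33) = 43*4**2 + (24835/168)*(-33) = 43*16 - 273185/56 = 688 - 273185/56 = -234657/56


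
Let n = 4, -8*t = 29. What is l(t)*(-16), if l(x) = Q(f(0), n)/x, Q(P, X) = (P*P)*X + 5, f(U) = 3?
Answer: 5248/29 ≈ 180.97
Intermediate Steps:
t = -29/8 (t = -1/8*29 = -29/8 ≈ -3.6250)
Q(P, X) = 5 + X*P**2 (Q(P, X) = P**2*X + 5 = X*P**2 + 5 = 5 + X*P**2)
l(x) = 41/x (l(x) = (5 + 4*3**2)/x = (5 + 4*9)/x = (5 + 36)/x = 41/x)
l(t)*(-16) = (41/(-29/8))*(-16) = (41*(-8/29))*(-16) = -328/29*(-16) = 5248/29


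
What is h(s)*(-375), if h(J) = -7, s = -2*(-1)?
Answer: 2625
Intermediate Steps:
s = 2
h(s)*(-375) = -7*(-375) = 2625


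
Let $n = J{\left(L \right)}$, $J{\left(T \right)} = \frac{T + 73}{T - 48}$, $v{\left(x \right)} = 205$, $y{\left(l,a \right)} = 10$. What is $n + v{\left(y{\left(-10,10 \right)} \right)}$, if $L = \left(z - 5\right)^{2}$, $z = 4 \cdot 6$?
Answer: $\frac{64599}{313} \approx 206.39$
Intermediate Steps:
$z = 24$
$L = 361$ ($L = \left(24 - 5\right)^{2} = 19^{2} = 361$)
$J{\left(T \right)} = \frac{73 + T}{-48 + T}$
$n = \frac{434}{313}$ ($n = \frac{73 + 361}{-48 + 361} = \frac{1}{313} \cdot 434 = \frac{434}{313} \approx 1.3866$)
$n + v{\left(y{\left(-10,10 \right)} \right)} = \frac{434}{313} + 205 = \frac{64599}{313}$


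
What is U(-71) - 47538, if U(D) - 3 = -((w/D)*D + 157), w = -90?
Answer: -47602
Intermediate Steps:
U(D) = -64 (U(D) = 3 - ((-90/D)*D + 157) = 3 - (-90 + 157) = 3 - 1*67 = 3 - 67 = -64)
U(-71) - 47538 = -64 - 47538 = -47602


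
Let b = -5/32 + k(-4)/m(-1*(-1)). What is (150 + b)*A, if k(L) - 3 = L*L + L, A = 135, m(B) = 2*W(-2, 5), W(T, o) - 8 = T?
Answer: 652725/32 ≈ 20398.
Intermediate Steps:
W(T, o) = 8 + T
m(B) = 12 (m(B) = 2*(8 - 2) = 2*6 = 12)
k(L) = 3 + L + L² (k(L) = 3 + (L*L + L) = 3 + (L² + L) = 3 + (L + L²) = 3 + L + L²)
b = 35/32 (b = -5/32 + (3 - 4 + (-4)²)/12 = -5*1/32 + (3 - 4 + 16)*(1/12) = -5/32 + 15*(1/12) = -5/32 + 5/4 = 35/32 ≈ 1.0938)
(150 + b)*A = (150 + 35/32)*135 = (4835/32)*135 = 652725/32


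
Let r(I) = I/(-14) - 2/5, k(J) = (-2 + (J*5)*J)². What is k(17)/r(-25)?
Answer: 145757430/97 ≈ 1.5027e+6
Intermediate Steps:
k(J) = (-2 + 5*J²)² (k(J) = (-2 + (5*J)*J)² = (-2 + 5*J²)²)
r(I) = -⅖ - I/14 (r(I) = I*(-1/14) - 2*⅕ = -I/14 - ⅖ = -⅖ - I/14)
k(17)/r(-25) = (-2 + 5*17²)²/(-⅖ - 1/14*(-25)) = (-2 + 5*289)²/(-⅖ + 25/14) = (-2 + 1445)²/(97/70) = 1443²*(70/97) = 2082249*(70/97) = 145757430/97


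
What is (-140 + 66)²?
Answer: 5476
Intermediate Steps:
(-140 + 66)² = (-74)² = 5476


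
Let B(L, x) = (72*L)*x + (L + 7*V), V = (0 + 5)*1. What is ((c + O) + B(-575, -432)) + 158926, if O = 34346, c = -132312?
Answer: 17945220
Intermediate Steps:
V = 5 (V = 5*1 = 5)
B(L, x) = 35 + L + 72*L*x (B(L, x) = (72*L)*x + (L + 7*5) = 72*L*x + (L + 35) = 72*L*x + (35 + L) = 35 + L + 72*L*x)
((c + O) + B(-575, -432)) + 158926 = ((-132312 + 34346) + (35 - 575 + 72*(-575)*(-432))) + 158926 = (-97966 + (35 - 575 + 17884800)) + 158926 = (-97966 + 17884260) + 158926 = 17786294 + 158926 = 17945220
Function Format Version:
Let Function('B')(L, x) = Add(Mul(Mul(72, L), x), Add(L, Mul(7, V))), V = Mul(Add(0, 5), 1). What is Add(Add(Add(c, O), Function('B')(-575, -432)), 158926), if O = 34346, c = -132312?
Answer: 17945220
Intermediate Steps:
V = 5 (V = Mul(5, 1) = 5)
Function('B')(L, x) = Add(35, L, Mul(72, L, x)) (Function('B')(L, x) = Add(Mul(Mul(72, L), x), Add(L, Mul(7, 5))) = Add(Mul(72, L, x), Add(L, 35)) = Add(Mul(72, L, x), Add(35, L)) = Add(35, L, Mul(72, L, x)))
Add(Add(Add(c, O), Function('B')(-575, -432)), 158926) = Add(Add(Add(-132312, 34346), Add(35, -575, Mul(72, -575, -432))), 158926) = Add(Add(-97966, Add(35, -575, 17884800)), 158926) = Add(Add(-97966, 17884260), 158926) = Add(17786294, 158926) = 17945220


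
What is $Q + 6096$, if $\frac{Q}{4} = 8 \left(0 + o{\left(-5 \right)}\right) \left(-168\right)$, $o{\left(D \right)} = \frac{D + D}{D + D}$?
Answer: $720$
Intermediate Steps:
$o{\left(D \right)} = 1$ ($o{\left(D \right)} = \frac{2 D}{2 D} = 2 D \frac{1}{2 D} = 1$)
$Q = -5376$ ($Q = 4 \cdot 8 \left(0 + 1\right) \left(-168\right) = 4 \cdot 8 \cdot 1 \left(-168\right) = 4 \cdot 8 \left(-168\right) = 4 \left(-1344\right) = -5376$)
$Q + 6096 = -5376 + 6096 = 720$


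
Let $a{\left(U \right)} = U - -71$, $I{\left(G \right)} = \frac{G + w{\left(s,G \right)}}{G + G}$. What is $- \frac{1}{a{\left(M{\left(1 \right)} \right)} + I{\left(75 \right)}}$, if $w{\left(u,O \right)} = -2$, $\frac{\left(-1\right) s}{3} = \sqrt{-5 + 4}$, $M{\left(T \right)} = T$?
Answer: $- \frac{150}{10873} \approx -0.013796$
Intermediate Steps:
$s = - 3 i$ ($s = - 3 \sqrt{-5 + 4} = - 3 \sqrt{-1} = - 3 i \approx - 3.0 i$)
$I{\left(G \right)} = \frac{-2 + G}{2 G}$ ($I{\left(G \right)} = \frac{G - 2}{G + G} = \frac{-2 + G}{2 G}$)
$a{\left(U \right)} = 71 + U$ ($a{\left(U \right)} = U + 71 = 71 + U$)
$- \frac{1}{a{\left(M{\left(1 \right)} \right)} + I{\left(75 \right)}} = - \frac{1}{\left(71 + 1\right) + \frac{-2 + 75}{2 \cdot 75}} = - \frac{1}{72 + \frac{1}{2} \cdot \frac{1}{75} \cdot 73} = - \frac{1}{72 + \frac{73}{150}} = - \frac{1}{\frac{10873}{150}} = \left(-1\right) \frac{150}{10873} = - \frac{150}{10873}$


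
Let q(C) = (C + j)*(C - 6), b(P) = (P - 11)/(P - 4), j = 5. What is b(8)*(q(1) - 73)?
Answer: 309/4 ≈ 77.250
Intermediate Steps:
b(P) = (-11 + P)/(-4 + P)
q(C) = (-6 + C)*(5 + C) (q(C) = (C + 5)*(C - 6) = (5 + C)*(-6 + C) = (-6 + C)*(5 + C))
b(8)*(q(1) - 73) = ((-11 + 8)/(-4 + 8))*((-30 + 1² - 1*1) - 73) = (-3/4)*((-30 + 1 - 1) - 73) = ((¼)*(-3))*(-30 - 73) = -¾*(-103) = 309/4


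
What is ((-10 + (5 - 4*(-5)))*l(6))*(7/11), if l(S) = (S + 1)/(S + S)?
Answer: 245/44 ≈ 5.5682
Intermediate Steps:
l(S) = (1 + S)/(2*S) (l(S) = (1 + S)/((2*S)) = (1 + S)*(1/(2*S)) = (1 + S)/(2*S))
((-10 + (5 - 4*(-5)))*l(6))*(7/11) = ((-10 + (5 - 4*(-5)))*((½)*(1 + 6)/6))*(7/11) = ((-10 + (5 + 20))*((½)*(⅙)*7))*(7*(1/11)) = ((-10 + 25)*(7/12))*(7/11) = (15*(7/12))*(7/11) = (35/4)*(7/11) = 245/44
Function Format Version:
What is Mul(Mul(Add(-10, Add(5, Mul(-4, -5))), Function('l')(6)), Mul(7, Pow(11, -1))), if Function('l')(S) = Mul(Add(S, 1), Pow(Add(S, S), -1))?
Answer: Rational(245, 44) ≈ 5.5682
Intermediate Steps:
Function('l')(S) = Mul(Rational(1, 2), Pow(S, -1), Add(1, S)) (Function('l')(S) = Mul(Add(1, S), Pow(Mul(2, S), -1)) = Mul(Add(1, S), Mul(Rational(1, 2), Pow(S, -1))) = Mul(Rational(1, 2), Pow(S, -1), Add(1, S)))
Mul(Mul(Add(-10, Add(5, Mul(-4, -5))), Function('l')(6)), Mul(7, Pow(11, -1))) = Mul(Mul(Add(-10, Add(5, Mul(-4, -5))), Mul(Rational(1, 2), Pow(6, -1), Add(1, 6))), Mul(7, Pow(11, -1))) = Mul(Mul(Add(-10, Add(5, 20)), Mul(Rational(1, 2), Rational(1, 6), 7)), Mul(7, Rational(1, 11))) = Mul(Mul(Add(-10, 25), Rational(7, 12)), Rational(7, 11)) = Mul(Mul(15, Rational(7, 12)), Rational(7, 11)) = Mul(Rational(35, 4), Rational(7, 11)) = Rational(245, 44)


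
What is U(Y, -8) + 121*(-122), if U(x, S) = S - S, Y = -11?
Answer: -14762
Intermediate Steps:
U(x, S) = 0
U(Y, -8) + 121*(-122) = 0 + 121*(-122) = 0 - 14762 = -14762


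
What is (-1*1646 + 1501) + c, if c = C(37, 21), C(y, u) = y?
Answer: -108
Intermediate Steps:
c = 37
(-1*1646 + 1501) + c = (-1*1646 + 1501) + 37 = (-1646 + 1501) + 37 = -145 + 37 = -108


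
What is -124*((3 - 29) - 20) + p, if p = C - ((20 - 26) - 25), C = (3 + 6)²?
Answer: 5816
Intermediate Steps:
C = 81 (C = 9² = 81)
p = 112 (p = 81 - ((20 - 26) - 25) = 81 - (-6 - 25) = 81 - 1*(-31) = 81 + 31 = 112)
-124*((3 - 29) - 20) + p = -124*((3 - 29) - 20) + 112 = -124*(-26 - 20) + 112 = -124*(-46) + 112 = 5704 + 112 = 5816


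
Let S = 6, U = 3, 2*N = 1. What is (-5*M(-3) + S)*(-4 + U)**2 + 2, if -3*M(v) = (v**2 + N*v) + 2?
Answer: 143/6 ≈ 23.833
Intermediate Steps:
N = 1/2 (N = (1/2)*1 = 1/2 ≈ 0.50000)
M(v) = -2/3 - v**2/3 - v/6 (M(v) = -((v**2 + v/2) + 2)/3 = -(2 + v**2 + v/2)/3 = -2/3 - v**2/3 - v/6)
(-5*M(-3) + S)*(-4 + U)**2 + 2 = (-5*(-2/3 - 1/3*(-3)**2 - 1/6*(-3)) + 6)*(-4 + 3)**2 + 2 = (-5*(-2/3 - 1/3*9 + 1/2) + 6)*(-1)**2 + 2 = (-5*(-2/3 - 3 + 1/2) + 6)*1 + 2 = (-5*(-19/6) + 6)*1 + 2 = (95/6 + 6)*1 + 2 = (131/6)*1 + 2 = 131/6 + 2 = 143/6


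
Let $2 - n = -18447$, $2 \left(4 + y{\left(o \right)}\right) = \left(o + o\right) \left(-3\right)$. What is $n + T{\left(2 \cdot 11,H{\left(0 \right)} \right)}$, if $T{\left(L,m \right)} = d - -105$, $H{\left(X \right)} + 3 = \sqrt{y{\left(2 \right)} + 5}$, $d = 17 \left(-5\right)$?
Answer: $18469$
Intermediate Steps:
$y{\left(o \right)} = -4 - 3 o$ ($y{\left(o \right)} = -4 + \frac{\left(o + o\right) \left(-3\right)}{2} = -4 + \frac{2 o \left(-3\right)}{2} = -4 + \frac{\left(-6\right) o}{2} = -4 - 3 o$)
$n = 18449$ ($n = 2 - -18447 = 2 + 18447 = 18449$)
$d = -85$
$H{\left(X \right)} = -3 + i \sqrt{5}$ ($H{\left(X \right)} = -3 + \sqrt{\left(-4 - 6\right) + 5} = -3 + \sqrt{-10 + 5} = -3 + \sqrt{-5} = -3 + i \sqrt{5}$)
$T{\left(L,m \right)} = 20$ ($T{\left(L,m \right)} = -85 - -105 = -85 + 105 = 20$)
$n + T{\left(2 \cdot 11,H{\left(0 \right)} \right)} = 18449 + 20 = 18469$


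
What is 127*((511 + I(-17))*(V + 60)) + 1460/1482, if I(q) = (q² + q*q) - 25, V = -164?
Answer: -10413503462/741 ≈ -1.4053e+7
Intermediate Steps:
I(q) = -25 + 2*q² (I(q) = (q² + q²) - 25 = 2*q² - 25 = -25 + 2*q²)
127*((511 + I(-17))*(V + 60)) + 1460/1482 = 127*((511 + (-25 + 2*(-17)²))*(-164 + 60)) + 1460/1482 = 127*((511 + (-25 + 2*289))*(-104)) + 1460*(1/1482) = 127*((511 + (-25 + 578))*(-104)) + 730/741 = 127*((511 + 553)*(-104)) + 730/741 = 127*(1064*(-104)) + 730/741 = 127*(-110656) + 730/741 = -14053312 + 730/741 = -10413503462/741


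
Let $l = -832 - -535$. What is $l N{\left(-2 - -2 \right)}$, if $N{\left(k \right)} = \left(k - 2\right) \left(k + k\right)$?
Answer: $0$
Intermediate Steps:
$N{\left(k \right)} = 2 k \left(-2 + k\right)$ ($N{\left(k \right)} = \left(-2 + k\right) 2 k = 2 k \left(-2 + k\right)$)
$l = -297$ ($l = -832 + 535 = -297$)
$l N{\left(-2 - -2 \right)} = - 297 \cdot 2 \left(-2 - -2\right) \left(-2 - 0\right) = - 297 \cdot 2 \left(-2 + 2\right) \left(-2 + \left(-2 + 2\right)\right) = - 297 \cdot 2 \cdot 0 \left(-2 + 0\right) = - 297 \cdot 2 \cdot 0 \left(-2\right) = \left(-297\right) 0 = 0$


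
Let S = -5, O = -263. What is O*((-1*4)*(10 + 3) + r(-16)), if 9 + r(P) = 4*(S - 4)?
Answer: 25511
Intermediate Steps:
r(P) = -45 (r(P) = -9 + 4*(-5 - 4) = -9 + 4*(-9) = -9 - 36 = -45)
O*((-1*4)*(10 + 3) + r(-16)) = -263*((-1*4)*(10 + 3) - 45) = -263*(-4*13 - 45) = -263*(-52 - 45) = -263*(-97) = 25511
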